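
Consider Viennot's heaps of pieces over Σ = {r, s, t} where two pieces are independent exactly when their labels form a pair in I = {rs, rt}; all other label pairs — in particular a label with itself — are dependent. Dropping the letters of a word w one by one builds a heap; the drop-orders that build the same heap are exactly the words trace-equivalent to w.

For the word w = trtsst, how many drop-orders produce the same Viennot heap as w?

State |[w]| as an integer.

6

0(t) covers ∅
1(r) covers ∅
2(t) covers 0:t
3(s) covers 2:t
4(s) covers 3:s
5(t) covers 4:s
floor of heap: 0:t, 1:r
completions by unplaced set U, small U first (add the entries for U minus each lowest piece of U):
  |U|=1: {1}:1  {5}:1
  |U|=2: {1,5}:2  {4,5}:1
  |U|=3: {1,4,5}:3  {3,4,5}:1
  |U|=4: {1,3,4,5}:4  {2,3,4,5}:1
  start at 0(t): 5
  start at 1(r): 1
sum over floor = 6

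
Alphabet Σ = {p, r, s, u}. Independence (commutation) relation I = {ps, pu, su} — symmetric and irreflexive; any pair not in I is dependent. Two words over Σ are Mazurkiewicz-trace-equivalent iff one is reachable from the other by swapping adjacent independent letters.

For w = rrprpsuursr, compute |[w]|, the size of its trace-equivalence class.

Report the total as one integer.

piece 0:r — minimal
piece 1:r rests on {0:r}
piece 2:p rests on {1:r}
piece 3:r rests on {2:p}
piece 4:p rests on {3:r}
piece 5:s rests on {3:r}
piece 6:u rests on {3:r}
piece 7:u rests on {6:u}
piece 8:r rests on {4:p, 5:s, 7:u}
piece 9:s rests on {8:r}
piece 10:r rests on {9:s}
minimal pieces: {0:r}
ways to finish when only these pieces remain (= sum over removing one remaining piece with nothing left below it):
  1 left: {10}→1
  2 left: {9,10}→1
  3 left: {8,9,10}→1
  4 left: {4,8,9,10}→1  {5,8,9,10}→1  {7,8,9,10}→1
  5 left: {4,5,8,9,10}→2  {4,7,8,9,10}→2  {5,7,8,9,10}→2  {6,7,8,9,10}→1
  6 left: {4,5,7,8,9,10}→6  {4,6,7,8,9,10}→3  {5,6,7,8,9,10}→3
  7 left: {4,5,6,7,8,9,10}→12
  8 left: {3,4,5,6,7,8,9,10}→12
  9 left: {2,3,4,5,6,7,8,9,10}→12
  placing 0:r first → 12 extensions

12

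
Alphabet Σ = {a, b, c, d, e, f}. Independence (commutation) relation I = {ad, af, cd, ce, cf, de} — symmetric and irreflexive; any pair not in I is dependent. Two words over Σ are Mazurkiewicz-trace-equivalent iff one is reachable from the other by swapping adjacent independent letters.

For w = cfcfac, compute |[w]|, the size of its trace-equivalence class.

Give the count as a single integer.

15

drop 0:c onto floor
drop 1:f onto floor
drop 2:c onto {0:c}
drop 3:f onto {1:f}
drop 4:a onto {2:c}
drop 5:c onto {4:a}
ground layer = {0:c, 1:f}
drop-orders for the pieces not yet dropped (sum over which currently-grounded one goes next):
  1 to go: {3} 1  {5} 1
  2 to go: {1,3} 1  {3,5} 2  {4,5} 1
  3 to go: {1,3,5} 3  {2,4,5} 1  {3,4,5} 3
  4 to go: {0,2,4,5} 1  {1,3,4,5} 6  {2,3,4,5} 4
  if 0:c drops first: 10 orders
  if 1:f drops first: 5 orders
heap linearizations: 15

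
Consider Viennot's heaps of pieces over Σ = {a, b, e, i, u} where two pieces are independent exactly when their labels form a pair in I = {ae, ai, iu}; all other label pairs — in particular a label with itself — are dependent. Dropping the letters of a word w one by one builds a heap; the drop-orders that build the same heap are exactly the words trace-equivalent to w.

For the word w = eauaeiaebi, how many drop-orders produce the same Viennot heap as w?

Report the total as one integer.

piece 0:e — minimal
piece 1:a — minimal
piece 2:u rests on {0:e, 1:a}
piece 3:a rests on {2:u}
piece 4:e rests on {2:u}
piece 5:i rests on {4:e}
piece 6:a rests on {3:a}
piece 7:e rests on {5:i}
piece 8:b rests on {6:a, 7:e}
piece 9:i rests on {8:b}
minimal pieces: {0:e, 1:a}
ways to finish when only these pieces remain (= sum over removing one remaining piece with nothing left below it):
  1 left: {9}→1
  2 left: {8,9}→1
  3 left: {6,8,9}→1  {7,8,9}→1
  4 left: {3,6,8,9}→1  {5,7,8,9}→1  {6,7,8,9}→2
  5 left: {3,6,7,8,9}→3  {4,5,7,8,9}→1  {5,6,7,8,9}→3
  6 left: {3,5,6,7,8,9}→6  {4,5,6,7,8,9}→4
  7 left: {3,4,5,6,7,8,9}→10
  8 left: {2,3,4,5,6,7,8,9}→10
  placing 0:e first → 10 extensions
  placing 1:a first → 10 extensions
total linear extensions = 20

20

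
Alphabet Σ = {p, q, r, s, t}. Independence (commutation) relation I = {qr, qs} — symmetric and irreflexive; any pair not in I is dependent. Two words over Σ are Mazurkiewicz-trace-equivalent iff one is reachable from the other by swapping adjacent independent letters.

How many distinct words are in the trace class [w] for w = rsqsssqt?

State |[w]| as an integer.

0(r) covers ∅
1(s) covers 0:r
2(q) covers ∅
3(s) covers 1:s
4(s) covers 3:s
5(s) covers 4:s
6(q) covers 2:q
7(t) covers 5:s, 6:q
floor of heap: 0:r, 2:q
completions by unplaced set U, small U first (add the entries for U minus each lowest piece of U):
  |U|=1: {7}:1
  |U|=2: {5,7}:1  {6,7}:1
  |U|=3: {2,6,7}:1  {4,5,7}:1  {5,6,7}:2
  |U|=4: {2,5,6,7}:3  {3,4,5,7}:1  {4,5,6,7}:3
  |U|=5: {1,3,4,5,7}:1  {2,4,5,6,7}:6  {3,4,5,6,7}:4
  |U|=6: {0,1,3,4,5,7}:1  {1,3,4,5,6,7}:5  {2,3,4,5,6,7}:10
  start at 0(r): 15
  start at 2(q): 6
sum over floor = 21

21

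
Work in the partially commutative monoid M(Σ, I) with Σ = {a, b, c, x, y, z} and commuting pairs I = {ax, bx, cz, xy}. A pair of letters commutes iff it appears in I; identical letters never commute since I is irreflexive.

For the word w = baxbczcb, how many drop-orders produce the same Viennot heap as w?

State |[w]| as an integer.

12

0(b) covers ∅
1(a) covers 0:b
2(x) covers ∅
3(b) covers 1:a
4(c) covers 2:x, 3:b
5(z) covers 2:x, 3:b
6(c) covers 4:c
7(b) covers 5:z, 6:c
floor of heap: 0:b, 2:x
completions by unplaced set U, small U first (add the entries for U minus each lowest piece of U):
  |U|=1: {7}:1
  |U|=2: {5,7}:1  {6,7}:1
  |U|=3: {4,6,7}:1  {5,6,7}:2
  |U|=4: {4,5,6,7}:3
  |U|=5: {2,4,5,6,7}:3  {3,4,5,6,7}:3
  |U|=6: {1,3,4,5,6,7}:3  {2,3,4,5,6,7}:6
  start at 0(b): 9
  start at 2(x): 3
sum over floor = 12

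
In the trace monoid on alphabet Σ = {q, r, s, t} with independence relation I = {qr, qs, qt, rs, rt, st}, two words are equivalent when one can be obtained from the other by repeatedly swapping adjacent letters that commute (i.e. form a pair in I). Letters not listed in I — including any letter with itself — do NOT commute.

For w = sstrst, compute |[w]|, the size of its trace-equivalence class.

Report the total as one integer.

60

#0=s has no predecessor
#1=s depends on [0:s]
#2=t has no predecessor
#3=r has no predecessor
#4=s depends on [1:s]
#5=t depends on [2:t]
sources: [0:s, 2:t, 3:r]
N(rest) = Σ N(rest − s) over sources s of rest; N(one piece) = 1:
  size 1 → [3]=1  [4]=1  [5]=1
  size 2 → [1,4]=1  [2,5]=1  [3,4]=2  [3,5]=2  [4,5]=2
  size 3 → [0,1,4]=1  [1,3,4]=3  [1,4,5]=3  [2,3,5]=3  [2,4,5]=3  [3,4,5]=6
  size 4 → [0,1,3,4]=4  [0,1,4,5]=4  [1,2,4,5]=6  [1,3,4,5]=12  [2,3,4,5]=12
  first=0(s) contributes 30
  first=2(t) contributes 20
  first=3(r) contributes 10
|[w]| = 60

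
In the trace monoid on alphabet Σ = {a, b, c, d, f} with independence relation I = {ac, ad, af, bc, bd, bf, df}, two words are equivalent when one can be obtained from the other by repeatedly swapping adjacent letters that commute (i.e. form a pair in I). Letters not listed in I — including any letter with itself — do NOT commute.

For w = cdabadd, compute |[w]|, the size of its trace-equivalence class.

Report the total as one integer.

35

piece 0:c — minimal
piece 1:d rests on {0:c}
piece 2:a — minimal
piece 3:b rests on {2:a}
piece 4:a rests on {3:b}
piece 5:d rests on {1:d}
piece 6:d rests on {5:d}
minimal pieces: {0:c, 2:a}
ways to finish when only these pieces remain (= sum over removing one remaining piece with nothing left below it):
  1 left: {4}→1  {6}→1
  2 left: {3,4}→1  {4,6}→2  {5,6}→1
  3 left: {1,5,6}→1  {2,3,4}→1  {3,4,6}→3  {4,5,6}→3
  4 left: {0,1,5,6}→1  {1,4,5,6}→4  {2,3,4,6}→4  {3,4,5,6}→6
  5 left: {0,1,4,5,6}→5  {1,3,4,5,6}→10  {2,3,4,5,6}→10
  placing 0:c first → 20 extensions
  placing 2:a first → 15 extensions
total linear extensions = 35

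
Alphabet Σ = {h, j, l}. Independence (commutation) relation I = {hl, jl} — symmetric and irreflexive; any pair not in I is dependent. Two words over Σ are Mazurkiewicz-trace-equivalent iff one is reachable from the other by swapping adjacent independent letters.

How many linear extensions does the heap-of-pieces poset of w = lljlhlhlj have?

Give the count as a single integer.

126

0(l) covers ∅
1(l) covers 0:l
2(j) covers ∅
3(l) covers 1:l
4(h) covers 2:j
5(l) covers 3:l
6(h) covers 4:h
7(l) covers 5:l
8(j) covers 6:h
floor of heap: 0:l, 2:j
completions by unplaced set U, small U first (add the entries for U minus each lowest piece of U):
  |U|=1: {7}:1  {8}:1
  |U|=2: {5,7}:1  {6,8}:1  {7,8}:2
  |U|=3: {3,5,7}:1  {4,6,8}:1  {5,7,8}:3  {6,7,8}:3
  |U|=4: {1,3,5,7}:1  {2,4,6,8}:1  {3,5,7,8}:4  {4,6,7,8}:4  {5,6,7,8}:6
  |U|=5: {0,1,3,5,7}:1  {1,3,5,7,8}:5  {2,4,6,7,8}:5  {3,5,6,7,8}:10  {4,5,6,7,8}:10
  |U|=6: {0,1,3,5,7,8}:6  {1,3,5,6,7,8}:15  {2,4,5,6,7,8}:15  {3,4,5,6,7,8}:20
  |U|=7: {0,1,3,5,6,7,8}:21  {1,3,4,5,6,7,8}:35  {2,3,4,5,6,7,8}:35
  start at 0(l): 70
  start at 2(j): 56
sum over floor = 126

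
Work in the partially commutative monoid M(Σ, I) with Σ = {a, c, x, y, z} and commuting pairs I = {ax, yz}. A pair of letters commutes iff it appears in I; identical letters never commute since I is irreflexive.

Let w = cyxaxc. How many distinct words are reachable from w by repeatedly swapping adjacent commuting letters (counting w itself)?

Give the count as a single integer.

3

0(c) covers ∅
1(y) covers 0:c
2(x) covers 1:y
3(a) covers 1:y
4(x) covers 2:x
5(c) covers 3:a, 4:x
floor of heap: 0:c
completions by unplaced set U, small U first (add the entries for U minus each lowest piece of U):
  |U|=1: {5}:1
  |U|=2: {3,5}:1  {4,5}:1
  |U|=3: {2,4,5}:1  {3,4,5}:2
  |U|=4: {2,3,4,5}:3
  start at 0(c): 3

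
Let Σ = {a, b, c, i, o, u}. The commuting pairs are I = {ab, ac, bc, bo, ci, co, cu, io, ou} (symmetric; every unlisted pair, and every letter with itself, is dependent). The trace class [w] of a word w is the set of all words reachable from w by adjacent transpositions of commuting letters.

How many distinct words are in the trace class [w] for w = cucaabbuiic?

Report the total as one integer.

990

piece 0:c — minimal
piece 1:u — minimal
piece 2:c rests on {0:c}
piece 3:a rests on {1:u}
piece 4:a rests on {3:a}
piece 5:b rests on {1:u}
piece 6:b rests on {5:b}
piece 7:u rests on {4:a, 6:b}
piece 8:i rests on {7:u}
piece 9:i rests on {8:i}
piece 10:c rests on {2:c}
minimal pieces: {0:c, 1:u}
ways to finish when only these pieces remain (= sum over removing one remaining piece with nothing left below it):
  1 left: {9}→1  {10}→1
  2 left: {2,10}→1  {8,9}→1  {9,10}→2
  3 left: {0,2,10}→1  {2,9,10}→3  {7,8,9}→1  {8,9,10}→3
  4 left: {0,2,9,10}→4  {2,8,9,10}→6  {4,7,8,9}→1  {6,7,8,9}→1  {7,8,9,10}→4
  5 left: {0,2,8,9,10}→10  {2,7,8,9,10}→10  {3,4,7,8,9}→1  {4,6,7,8,9}→2  {4,7,8,9,10}→5  {5,6,7,8,9}→1  {6,7,8,9,10}→5
  6 left: {0,2,7,8,9,10}→20  {2,4,7,8,9,10}→15  {2,6,7,8,9,10}→15  {3,4,6,7,8,9}→3  {3,4,7,8,9,10}→6  {4,5,6,7,8,9}→3  {4,6,7,8,9,10}→12  {5,6,7,8,9,10}→6
  7 left: {0,2,4,7,8,9,10}→35  {0,2,6,7,8,9,10}→35  {2,3,4,7,8,9,10}→21  {2,4,6,7,8,9,10}→42  {2,5,6,7,8,9,10}→21  {3,4,5,6,7,8,9}→6  {3,4,6,7,8,9,10}→21  {4,5,6,7,8,9,10}→21
  8 left: {0,2,3,4,7,8,9,10}→56  {0,2,4,6,7,8,9,10}→112  {0,2,5,6,7,8,9,10}→56  {1,3,4,5,6,7,8,9}→6  {2,3,4,6,7,8,9,10}→84  {2,4,5,6,7,8,9,10}→84  {3,4,5,6,7,8,9,10}→48
  9 left: {0,2,3,4,6,7,8,9,10}→252  {0,2,4,5,6,7,8,9,10}→252  {1,3,4,5,6,7,8,9,10}→54  {2,3,4,5,6,7,8,9,10}→216
  placing 0:c first → 270 extensions
  placing 1:u first → 720 extensions
total linear extensions = 990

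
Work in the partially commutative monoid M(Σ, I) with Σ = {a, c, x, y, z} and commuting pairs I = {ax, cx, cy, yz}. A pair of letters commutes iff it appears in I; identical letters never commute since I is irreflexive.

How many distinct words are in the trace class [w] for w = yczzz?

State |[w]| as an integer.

5

#0=y has no predecessor
#1=c has no predecessor
#2=z depends on [1:c]
#3=z depends on [2:z]
#4=z depends on [3:z]
sources: [0:y, 1:c]
N(rest) = Σ N(rest − s) over sources s of rest; N(one piece) = 1:
  size 1 → [0]=1  [4]=1
  size 2 → [0,4]=2  [3,4]=1
  size 3 → [0,3,4]=3  [2,3,4]=1
  first=0(y) contributes 1
  first=1(c) contributes 4
|[w]| = 5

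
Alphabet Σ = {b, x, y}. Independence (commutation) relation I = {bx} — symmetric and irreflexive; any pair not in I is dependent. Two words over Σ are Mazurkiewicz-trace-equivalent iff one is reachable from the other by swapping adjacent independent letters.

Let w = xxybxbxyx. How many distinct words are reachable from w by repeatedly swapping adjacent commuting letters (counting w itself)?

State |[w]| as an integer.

#0=x has no predecessor
#1=x depends on [0:x]
#2=y depends on [1:x]
#3=b depends on [2:y]
#4=x depends on [2:y]
#5=b depends on [3:b]
#6=x depends on [4:x]
#7=y depends on [5:b, 6:x]
#8=x depends on [7:y]
sources: [0:x]
N(rest) = Σ N(rest − s) over sources s of rest; N(one piece) = 1:
  size 1 → [8]=1
  size 2 → [7,8]=1
  size 3 → [5,7,8]=1  [6,7,8]=1
  size 4 → [3,5,7,8]=1  [4,6,7,8]=1  [5,6,7,8]=2
  size 5 → [3,5,6,7,8]=3  [4,5,6,7,8]=3
  size 6 → [3,4,5,6,7,8]=6
  size 7 → [2,3,4,5,6,7,8]=6
  first=0(x) contributes 6

6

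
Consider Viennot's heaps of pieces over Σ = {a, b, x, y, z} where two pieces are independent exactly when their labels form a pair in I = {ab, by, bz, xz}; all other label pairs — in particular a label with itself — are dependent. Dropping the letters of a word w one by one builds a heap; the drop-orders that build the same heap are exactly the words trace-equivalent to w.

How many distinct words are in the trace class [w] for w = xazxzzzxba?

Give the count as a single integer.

#0=x has no predecessor
#1=a depends on [0:x]
#2=z depends on [1:a]
#3=x depends on [1:a]
#4=z depends on [2:z]
#5=z depends on [4:z]
#6=z depends on [5:z]
#7=x depends on [3:x]
#8=b depends on [7:x]
#9=a depends on [6:z, 7:x]
sources: [0:x]
N(rest) = Σ N(rest − s) over sources s of rest; N(one piece) = 1:
  size 1 → [8]=1  [9]=1
  size 2 → [6,9]=1  [8,9]=2
  size 3 → [5,6,9]=1  [6,8,9]=3  [7,8,9]=2
  size 4 → [3,7,8,9]=2  [4,5,6,9]=1  [5,6,8,9]=4  [6,7,8,9]=5
  size 5 → [2,4,5,6,9]=1  [3,6,7,8,9]=7  [4,5,6,8,9]=5  [5,6,7,8,9]=9
  size 6 → [2,4,5,6,8,9]=6  [3,5,6,7,8,9]=16  [4,5,6,7,8,9]=14
  size 7 → [2,4,5,6,7,8,9]=20  [3,4,5,6,7,8,9]=30
  size 8 → [2,3,4,5,6,7,8,9]=50
  first=0(x) contributes 50

50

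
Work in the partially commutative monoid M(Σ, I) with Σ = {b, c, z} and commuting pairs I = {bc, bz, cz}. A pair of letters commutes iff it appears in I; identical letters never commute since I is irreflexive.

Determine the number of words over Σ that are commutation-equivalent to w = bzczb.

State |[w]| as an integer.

30

#0=b has no predecessor
#1=z has no predecessor
#2=c has no predecessor
#3=z depends on [1:z]
#4=b depends on [0:b]
sources: [0:b, 1:z, 2:c]
N(rest) = Σ N(rest − s) over sources s of rest; N(one piece) = 1:
  size 1 → [2]=1  [3]=1  [4]=1
  size 2 → [0,4]=1  [1,3]=1  [2,3]=2  [2,4]=2  [3,4]=2
  size 3 → [0,2,4]=3  [0,3,4]=3  [1,2,3]=3  [1,3,4]=3  [2,3,4]=6
  first=0(b) contributes 12
  first=1(z) contributes 12
  first=2(c) contributes 6
|[w]| = 30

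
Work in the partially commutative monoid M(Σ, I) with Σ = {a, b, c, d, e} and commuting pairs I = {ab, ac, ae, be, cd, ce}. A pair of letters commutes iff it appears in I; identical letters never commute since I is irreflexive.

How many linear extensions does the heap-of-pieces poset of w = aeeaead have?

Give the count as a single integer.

20

piece 0:a — minimal
piece 1:e — minimal
piece 2:e rests on {1:e}
piece 3:a rests on {0:a}
piece 4:e rests on {2:e}
piece 5:a rests on {3:a}
piece 6:d rests on {4:e, 5:a}
minimal pieces: {0:a, 1:e}
ways to finish when only these pieces remain (= sum over removing one remaining piece with nothing left below it):
  1 left: {6}→1
  2 left: {4,6}→1  {5,6}→1
  3 left: {2,4,6}→1  {3,5,6}→1  {4,5,6}→2
  4 left: {0,3,5,6}→1  {1,2,4,6}→1  {2,4,5,6}→3  {3,4,5,6}→3
  5 left: {0,3,4,5,6}→4  {1,2,4,5,6}→4  {2,3,4,5,6}→6
  placing 0:a first → 10 extensions
  placing 1:e first → 10 extensions
total linear extensions = 20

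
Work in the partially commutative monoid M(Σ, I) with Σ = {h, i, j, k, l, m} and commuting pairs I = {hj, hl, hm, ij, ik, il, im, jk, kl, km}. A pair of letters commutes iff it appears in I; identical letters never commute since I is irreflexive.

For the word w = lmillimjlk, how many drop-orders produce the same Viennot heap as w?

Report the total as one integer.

drop 0:l onto floor
drop 1:m onto {0:l}
drop 2:i onto floor
drop 3:l onto {1:m}
drop 4:l onto {3:l}
drop 5:i onto {2:i}
drop 6:m onto {4:l}
drop 7:j onto {6:m}
drop 8:l onto {7:j}
drop 9:k onto floor
ground layer = {0:l, 2:i, 9:k}
drop-orders for the pieces not yet dropped (sum over which currently-grounded one goes next):
  1 to go: {5} 1  {8} 1  {9} 1
  2 to go: {2,5} 1  {5,8} 2  {5,9} 2  {7,8} 1  {8,9} 2
  3 to go: {2,5,8} 3  {2,5,9} 3  {5,7,8} 3  {5,8,9} 6  {6,7,8} 1  {7,8,9} 3
  4 to go: {2,5,7,8} 6  {2,5,8,9} 12  {4,6,7,8} 1  {5,6,7,8} 4  {5,7,8,9} 12  {6,7,8,9} 4
  5 to go: {2,5,6,7,8} 10  {2,5,7,8,9} 30  {3,4,6,7,8} 1  {4,5,6,7,8} 5  {4,6,7,8,9} 5  {5,6,7,8,9} 20
  6 to go: {1,3,4,6,7,8} 1  {2,4,5,6,7,8} 15  {2,5,6,7,8,9} 60  {3,4,5,6,7,8} 6  {3,4,6,7,8,9} 6  {4,5,6,7,8,9} 30
  7 to go: {0,1,3,4,6,7,8} 1  {1,3,4,5,6,7,8} 7  {1,3,4,6,7,8,9} 7  {2,3,4,5,6,7,8} 21  {2,4,5,6,7,8,9} 105  {3,4,5,6,7,8,9} 42
  8 to go: {0,1,3,4,5,6,7,8} 8  {0,1,3,4,6,7,8,9} 8  {1,2,3,4,5,6,7,8} 28  {1,3,4,5,6,7,8,9} 56  {2,3,4,5,6,7,8,9} 168
  if 0:l drops first: 252 orders
  if 2:i drops first: 72 orders
  if 9:k drops first: 36 orders
heap linearizations: 360

360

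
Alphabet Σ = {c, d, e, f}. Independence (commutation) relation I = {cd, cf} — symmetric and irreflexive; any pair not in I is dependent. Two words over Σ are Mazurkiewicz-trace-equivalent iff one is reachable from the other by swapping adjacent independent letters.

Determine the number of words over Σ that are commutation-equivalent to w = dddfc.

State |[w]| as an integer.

5

drop 0:d onto floor
drop 1:d onto {0:d}
drop 2:d onto {1:d}
drop 3:f onto {2:d}
drop 4:c onto floor
ground layer = {0:d, 4:c}
drop-orders for the pieces not yet dropped (sum over which currently-grounded one goes next):
  1 to go: {3} 1  {4} 1
  2 to go: {2,3} 1  {3,4} 2
  3 to go: {1,2,3} 1  {2,3,4} 3
  if 0:d drops first: 4 orders
  if 4:c drops first: 1 orders
heap linearizations: 5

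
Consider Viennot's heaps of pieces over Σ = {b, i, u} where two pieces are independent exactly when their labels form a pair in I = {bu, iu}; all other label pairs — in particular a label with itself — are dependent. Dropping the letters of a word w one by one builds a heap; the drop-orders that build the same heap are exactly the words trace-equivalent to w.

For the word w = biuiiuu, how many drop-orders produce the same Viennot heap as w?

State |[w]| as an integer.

#0=b has no predecessor
#1=i depends on [0:b]
#2=u has no predecessor
#3=i depends on [1:i]
#4=i depends on [3:i]
#5=u depends on [2:u]
#6=u depends on [5:u]
sources: [0:b, 2:u]
N(rest) = Σ N(rest − s) over sources s of rest; N(one piece) = 1:
  size 1 → [4]=1  [6]=1
  size 2 → [3,4]=1  [4,6]=2  [5,6]=1
  size 3 → [1,3,4]=1  [2,5,6]=1  [3,4,6]=3  [4,5,6]=3
  size 4 → [0,1,3,4]=1  [1,3,4,6]=4  [2,4,5,6]=4  [3,4,5,6]=6
  size 5 → [0,1,3,4,6]=5  [1,3,4,5,6]=10  [2,3,4,5,6]=10
  first=0(b) contributes 20
  first=2(u) contributes 15
|[w]| = 35

35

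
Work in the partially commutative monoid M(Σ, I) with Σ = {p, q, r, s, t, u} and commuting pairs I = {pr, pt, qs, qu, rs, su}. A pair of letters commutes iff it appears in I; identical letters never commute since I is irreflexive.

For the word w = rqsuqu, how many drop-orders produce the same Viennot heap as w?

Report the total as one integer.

36

piece 0:r — minimal
piece 1:q rests on {0:r}
piece 2:s — minimal
piece 3:u rests on {0:r}
piece 4:q rests on {1:q}
piece 5:u rests on {3:u}
minimal pieces: {0:r, 2:s}
ways to finish when only these pieces remain (= sum over removing one remaining piece with nothing left below it):
  1 left: {2}→1  {4}→1  {5}→1
  2 left: {1,4}→1  {2,4}→2  {2,5}→2  {3,5}→1  {4,5}→2
  3 left: {1,2,4}→3  {1,4,5}→3  {2,3,5}→3  {2,4,5}→6  {3,4,5}→3
  4 left: {1,2,4,5}→12  {1,3,4,5}→6  {2,3,4,5}→12
  placing 0:r first → 30 extensions
  placing 2:s first → 6 extensions
total linear extensions = 36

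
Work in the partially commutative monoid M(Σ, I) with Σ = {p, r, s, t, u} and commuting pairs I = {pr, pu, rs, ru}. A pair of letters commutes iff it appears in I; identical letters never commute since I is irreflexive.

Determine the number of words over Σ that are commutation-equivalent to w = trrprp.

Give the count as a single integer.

0(t) covers ∅
1(r) covers 0:t
2(r) covers 1:r
3(p) covers 0:t
4(r) covers 2:r
5(p) covers 3:p
floor of heap: 0:t
completions by unplaced set U, small U first (add the entries for U minus each lowest piece of U):
  |U|=1: {4}:1  {5}:1
  |U|=2: {2,4}:1  {3,5}:1  {4,5}:2
  |U|=3: {1,2,4}:1  {2,4,5}:3  {3,4,5}:3
  |U|=4: {1,2,4,5}:4  {2,3,4,5}:6
  start at 0(t): 10

10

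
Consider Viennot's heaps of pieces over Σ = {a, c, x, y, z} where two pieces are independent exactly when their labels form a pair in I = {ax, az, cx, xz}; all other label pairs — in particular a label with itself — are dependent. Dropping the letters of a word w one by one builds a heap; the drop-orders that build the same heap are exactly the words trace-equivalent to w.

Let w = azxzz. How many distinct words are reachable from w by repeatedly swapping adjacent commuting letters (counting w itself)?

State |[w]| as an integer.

0(a) covers ∅
1(z) covers ∅
2(x) covers ∅
3(z) covers 1:z
4(z) covers 3:z
floor of heap: 0:a, 1:z, 2:x
completions by unplaced set U, small U first (add the entries for U minus each lowest piece of U):
  |U|=1: {0}:1  {2}:1  {4}:1
  |U|=2: {0,2}:2  {0,4}:2  {2,4}:2  {3,4}:1
  |U|=3: {0,2,4}:6  {0,3,4}:3  {1,3,4}:1  {2,3,4}:3
  start at 0(a): 4
  start at 1(z): 12
  start at 2(x): 4
sum over floor = 20

20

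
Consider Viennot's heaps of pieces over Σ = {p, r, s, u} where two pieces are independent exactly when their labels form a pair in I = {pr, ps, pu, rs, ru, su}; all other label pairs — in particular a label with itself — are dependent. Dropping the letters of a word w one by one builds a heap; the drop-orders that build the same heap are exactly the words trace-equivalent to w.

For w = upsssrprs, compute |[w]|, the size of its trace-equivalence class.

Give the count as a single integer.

3780

piece 0:u — minimal
piece 1:p — minimal
piece 2:s — minimal
piece 3:s rests on {2:s}
piece 4:s rests on {3:s}
piece 5:r — minimal
piece 6:p rests on {1:p}
piece 7:r rests on {5:r}
piece 8:s rests on {4:s}
minimal pieces: {0:u, 1:p, 2:s, 5:r}
ways to finish when only these pieces remain (= sum over removing one remaining piece with nothing left below it):
  1 left: {0}→1  {6}→1  {7}→1  {8}→1
  2 left: {0,6}→2  {0,7}→2  {0,8}→2  {1,6}→1  {4,8}→1  {5,7}→1  {6,7}→2  {6,8}→2  {7,8}→2
  3 left: {0,1,6}→3  {0,4,8}→3  {0,5,7}→3  {0,6,7}→6  {0,6,8}→6  {0,7,8}→6  {1,6,7}→3  {1,6,8}→3  {3,4,8}→1  {4,6,8}→3  {4,7,8}→3  {5,6,7}→3  {5,7,8}→3  {6,7,8}→6
  4 left: {0,1,6,7}→12  {0,1,6,8}→12  {0,3,4,8}→4  {0,4,6,8}→12  {0,4,7,8}→12  {0,5,6,7}→12  {0,5,7,8}→12  {0,6,7,8}→24  {1,4,6,8}→6  {1,5,6,7}→6  {1,6,7,8}→12  {2,3,4,8}→1  {3,4,6,8}→4  {3,4,7,8}→4  {4,5,7,8}→6  {4,6,7,8}→12  {5,6,7,8}→12
  5 left: {0,1,4,6,8}→30  {0,1,5,6,7}→30  {0,1,6,7,8}→60  {0,2,3,4,8}→5  {0,3,4,6,8}→20  {0,3,4,7,8}→20  {0,4,5,7,8}→30  {0,4,6,7,8}→60  {0,5,6,7,8}→60  {1,3,4,6,8}→10  {1,4,6,7,8}→30  {1,5,6,7,8}→30  {2,3,4,6,8}→5  {2,3,4,7,8}→5  {3,4,5,7,8}→10  {3,4,6,7,8}→20  {4,5,6,7,8}→30
  6 left: {0,1,3,4,6,8}→60  {0,1,4,6,7,8}→180  {0,1,5,6,7,8}→180  {0,2,3,4,6,8}→30  {0,2,3,4,7,8}→30  {0,3,4,5,7,8}→60  {0,3,4,6,7,8}→120  {0,4,5,6,7,8}→180  {1,2,3,4,6,8}→15  {1,3,4,6,7,8}→60  {1,4,5,6,7,8}→90  {2,3,4,5,7,8}→15  {2,3,4,6,7,8}→30  {3,4,5,6,7,8}→60
  7 left: {0,1,2,3,4,6,8}→105  {0,1,3,4,6,7,8}→420  {0,1,4,5,6,7,8}→630  {0,2,3,4,5,7,8}→105  {0,2,3,4,6,7,8}→210  {0,3,4,5,6,7,8}→420  {1,2,3,4,6,7,8}→105  {1,3,4,5,6,7,8}→210  {2,3,4,5,6,7,8}→105
  placing 0:u first → 420 extensions
  placing 1:p first → 840 extensions
  placing 2:s first → 1680 extensions
  placing 5:r first → 840 extensions
total linear extensions = 3780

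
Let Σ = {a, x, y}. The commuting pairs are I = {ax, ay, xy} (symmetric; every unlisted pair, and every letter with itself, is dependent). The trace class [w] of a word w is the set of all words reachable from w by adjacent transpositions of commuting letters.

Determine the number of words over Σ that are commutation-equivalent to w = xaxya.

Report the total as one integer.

drop 0:x onto floor
drop 1:a onto floor
drop 2:x onto {0:x}
drop 3:y onto floor
drop 4:a onto {1:a}
ground layer = {0:x, 1:a, 3:y}
drop-orders for the pieces not yet dropped (sum over which currently-grounded one goes next):
  1 to go: {2} 1  {3} 1  {4} 1
  2 to go: {0,2} 1  {1,4} 1  {2,3} 2  {2,4} 2  {3,4} 2
  3 to go: {0,2,3} 3  {0,2,4} 3  {1,2,4} 3  {1,3,4} 3  {2,3,4} 6
  if 0:x drops first: 12 orders
  if 1:a drops first: 12 orders
  if 3:y drops first: 6 orders
heap linearizations: 30

30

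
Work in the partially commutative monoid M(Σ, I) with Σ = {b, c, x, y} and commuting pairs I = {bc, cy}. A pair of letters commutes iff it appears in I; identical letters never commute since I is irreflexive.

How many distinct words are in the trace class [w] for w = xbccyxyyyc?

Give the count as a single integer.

24

piece 0:x — minimal
piece 1:b rests on {0:x}
piece 2:c rests on {0:x}
piece 3:c rests on {2:c}
piece 4:y rests on {1:b}
piece 5:x rests on {3:c, 4:y}
piece 6:y rests on {5:x}
piece 7:y rests on {6:y}
piece 8:y rests on {7:y}
piece 9:c rests on {5:x}
minimal pieces: {0:x}
ways to finish when only these pieces remain (= sum over removing one remaining piece with nothing left below it):
  1 left: {8}→1  {9}→1
  2 left: {7,8}→1  {8,9}→2
  3 left: {6,7,8}→1  {7,8,9}→3
  4 left: {6,7,8,9}→4
  5 left: {5,6,7,8,9}→4
  6 left: {3,5,6,7,8,9}→4  {4,5,6,7,8,9}→4
  7 left: {1,4,5,6,7,8,9}→4  {2,3,5,6,7,8,9}→4  {3,4,5,6,7,8,9}→8
  8 left: {1,3,4,5,6,7,8,9}→12  {2,3,4,5,6,7,8,9}→12
  placing 0:x first → 24 extensions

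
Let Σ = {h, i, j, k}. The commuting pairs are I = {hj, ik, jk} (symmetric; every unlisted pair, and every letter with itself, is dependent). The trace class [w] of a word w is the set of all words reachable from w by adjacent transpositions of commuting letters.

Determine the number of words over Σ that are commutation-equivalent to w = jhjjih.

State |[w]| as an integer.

#0=j has no predecessor
#1=h has no predecessor
#2=j depends on [0:j]
#3=j depends on [2:j]
#4=i depends on [1:h, 3:j]
#5=h depends on [4:i]
sources: [0:j, 1:h]
N(rest) = Σ N(rest − s) over sources s of rest; N(one piece) = 1:
  size 1 → [5]=1
  size 2 → [4,5]=1
  size 3 → [1,4,5]=1  [3,4,5]=1
  size 4 → [1,3,4,5]=2  [2,3,4,5]=1
  first=0(j) contributes 3
  first=1(h) contributes 1
|[w]| = 4

4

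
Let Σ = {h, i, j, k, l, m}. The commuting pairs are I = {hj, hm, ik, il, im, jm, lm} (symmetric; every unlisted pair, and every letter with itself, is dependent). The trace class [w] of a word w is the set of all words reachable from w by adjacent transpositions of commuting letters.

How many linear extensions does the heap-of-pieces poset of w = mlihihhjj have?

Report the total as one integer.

#0=m has no predecessor
#1=l has no predecessor
#2=i has no predecessor
#3=h depends on [1:l, 2:i]
#4=i depends on [3:h]
#5=h depends on [4:i]
#6=h depends on [5:h]
#7=j depends on [4:i]
#8=j depends on [7:j]
sources: [0:m, 1:l, 2:i]
N(rest) = Σ N(rest − s) over sources s of rest; N(one piece) = 1:
  size 1 → [0]=1  [6]=1  [8]=1
  size 2 → [0,6]=2  [0,8]=2  [5,6]=1  [6,8]=2  [7,8]=1
  size 3 → [0,5,6]=3  [0,6,8]=6  [0,7,8]=3  [5,6,8]=3  [6,7,8]=3
  size 4 → [0,5,6,8]=12  [0,6,7,8]=12  [5,6,7,8]=6
  size 5 → [0,5,6,7,8]=30  [4,5,6,7,8]=6
  size 6 → [0,4,5,6,7,8]=36  [3,4,5,6,7,8]=6
  size 7 → [0,3,4,5,6,7,8]=42  [1,3,4,5,6,7,8]=6  [2,3,4,5,6,7,8]=6
  first=0(m) contributes 12
  first=1(l) contributes 48
  first=2(i) contributes 48
|[w]| = 108

108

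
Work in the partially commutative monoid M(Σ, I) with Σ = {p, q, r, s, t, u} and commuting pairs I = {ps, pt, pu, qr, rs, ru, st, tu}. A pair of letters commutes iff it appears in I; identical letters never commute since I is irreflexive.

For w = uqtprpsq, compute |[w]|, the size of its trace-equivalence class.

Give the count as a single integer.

10

piece 0:u — minimal
piece 1:q rests on {0:u}
piece 2:t rests on {1:q}
piece 3:p rests on {1:q}
piece 4:r rests on {2:t, 3:p}
piece 5:p rests on {4:r}
piece 6:s rests on {1:q}
piece 7:q rests on {5:p, 6:s}
minimal pieces: {0:u}
ways to finish when only these pieces remain (= sum over removing one remaining piece with nothing left below it):
  1 left: {7}→1
  2 left: {5,7}→1  {6,7}→1
  3 left: {4,5,7}→1  {5,6,7}→2
  4 left: {2,4,5,7}→1  {3,4,5,7}→1  {4,5,6,7}→3
  5 left: {2,3,4,5,7}→2  {2,4,5,6,7}→4  {3,4,5,6,7}→4
  6 left: {2,3,4,5,6,7}→10
  placing 0:u first → 10 extensions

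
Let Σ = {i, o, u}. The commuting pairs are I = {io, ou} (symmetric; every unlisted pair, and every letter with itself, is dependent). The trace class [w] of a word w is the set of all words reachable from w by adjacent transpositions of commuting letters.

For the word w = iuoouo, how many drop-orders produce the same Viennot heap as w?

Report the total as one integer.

0(i) covers ∅
1(u) covers 0:i
2(o) covers ∅
3(o) covers 2:o
4(u) covers 1:u
5(o) covers 3:o
floor of heap: 0:i, 2:o
completions by unplaced set U, small U first (add the entries for U minus each lowest piece of U):
  |U|=1: {4}:1  {5}:1
  |U|=2: {1,4}:1  {3,5}:1  {4,5}:2
  |U|=3: {0,1,4}:1  {1,4,5}:3  {2,3,5}:1  {3,4,5}:3
  |U|=4: {0,1,4,5}:4  {1,3,4,5}:6  {2,3,4,5}:4
  start at 0(i): 10
  start at 2(o): 10
sum over floor = 20

20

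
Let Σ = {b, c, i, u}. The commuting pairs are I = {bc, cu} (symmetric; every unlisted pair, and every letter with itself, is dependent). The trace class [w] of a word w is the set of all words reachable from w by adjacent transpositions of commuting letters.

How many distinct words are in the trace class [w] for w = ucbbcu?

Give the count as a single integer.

drop 0:u onto floor
drop 1:c onto floor
drop 2:b onto {0:u}
drop 3:b onto {2:b}
drop 4:c onto {1:c}
drop 5:u onto {3:b}
ground layer = {0:u, 1:c}
drop-orders for the pieces not yet dropped (sum over which currently-grounded one goes next):
  1 to go: {4} 1  {5} 1
  2 to go: {1,4} 1  {3,5} 1  {4,5} 2
  3 to go: {1,4,5} 3  {2,3,5} 1  {3,4,5} 3
  4 to go: {0,2,3,5} 1  {1,3,4,5} 6  {2,3,4,5} 4
  if 0:u drops first: 10 orders
  if 1:c drops first: 5 orders
heap linearizations: 15

15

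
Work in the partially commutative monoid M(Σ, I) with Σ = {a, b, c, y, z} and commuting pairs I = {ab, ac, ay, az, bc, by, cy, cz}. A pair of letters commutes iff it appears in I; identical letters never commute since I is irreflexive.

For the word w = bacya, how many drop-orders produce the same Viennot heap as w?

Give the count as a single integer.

piece 0:b — minimal
piece 1:a — minimal
piece 2:c — minimal
piece 3:y — minimal
piece 4:a rests on {1:a}
minimal pieces: {0:b, 1:a, 2:c, 3:y}
ways to finish when only these pieces remain (= sum over removing one remaining piece with nothing left below it):
  1 left: {0}→1  {2}→1  {3}→1  {4}→1
  2 left: {0,2}→2  {0,3}→2  {0,4}→2  {1,4}→1  {2,3}→2  {2,4}→2  {3,4}→2
  3 left: {0,1,4}→3  {0,2,3}→6  {0,2,4}→6  {0,3,4}→6  {1,2,4}→3  {1,3,4}→3  {2,3,4}→6
  placing 0:b first → 12 extensions
  placing 1:a first → 24 extensions
  placing 2:c first → 12 extensions
  placing 3:y first → 12 extensions
total linear extensions = 60

60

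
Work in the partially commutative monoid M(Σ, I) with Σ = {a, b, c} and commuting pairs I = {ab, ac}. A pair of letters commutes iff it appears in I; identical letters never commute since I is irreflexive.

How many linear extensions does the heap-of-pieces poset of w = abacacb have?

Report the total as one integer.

piece 0:a — minimal
piece 1:b — minimal
piece 2:a rests on {0:a}
piece 3:c rests on {1:b}
piece 4:a rests on {2:a}
piece 5:c rests on {3:c}
piece 6:b rests on {5:c}
minimal pieces: {0:a, 1:b}
ways to finish when only these pieces remain (= sum over removing one remaining piece with nothing left below it):
  1 left: {4}→1  {6}→1
  2 left: {2,4}→1  {4,6}→2  {5,6}→1
  3 left: {0,2,4}→1  {2,4,6}→3  {3,5,6}→1  {4,5,6}→3
  4 left: {0,2,4,6}→4  {1,3,5,6}→1  {2,4,5,6}→6  {3,4,5,6}→4
  5 left: {0,2,4,5,6}→10  {1,3,4,5,6}→5  {2,3,4,5,6}→10
  placing 0:a first → 15 extensions
  placing 1:b first → 20 extensions
total linear extensions = 35

35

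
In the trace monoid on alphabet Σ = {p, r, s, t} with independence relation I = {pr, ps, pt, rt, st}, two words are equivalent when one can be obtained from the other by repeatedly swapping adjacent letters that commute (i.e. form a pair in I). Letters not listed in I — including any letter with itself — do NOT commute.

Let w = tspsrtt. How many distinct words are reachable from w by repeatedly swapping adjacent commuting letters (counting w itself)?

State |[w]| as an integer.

piece 0:t — minimal
piece 1:s — minimal
piece 2:p — minimal
piece 3:s rests on {1:s}
piece 4:r rests on {3:s}
piece 5:t rests on {0:t}
piece 6:t rests on {5:t}
minimal pieces: {0:t, 1:s, 2:p}
ways to finish when only these pieces remain (= sum over removing one remaining piece with nothing left below it):
  1 left: {2}→1  {4}→1  {6}→1
  2 left: {2,4}→2  {2,6}→2  {3,4}→1  {4,6}→2  {5,6}→1
  3 left: {0,5,6}→1  {1,3,4}→1  {2,3,4}→3  {2,4,6}→6  {2,5,6}→3  {3,4,6}→3  {4,5,6}→3
  4 left: {0,2,5,6}→4  {0,4,5,6}→4  {1,2,3,4}→4  {1,3,4,6}→4  {2,3,4,6}→12  {2,4,5,6}→12  {3,4,5,6}→6
  5 left: {0,2,4,5,6}→20  {0,3,4,5,6}→10  {1,2,3,4,6}→20  {1,3,4,5,6}→10  {2,3,4,5,6}→30
  placing 0:t first → 60 extensions
  placing 1:s first → 60 extensions
  placing 2:p first → 20 extensions
total linear extensions = 140

140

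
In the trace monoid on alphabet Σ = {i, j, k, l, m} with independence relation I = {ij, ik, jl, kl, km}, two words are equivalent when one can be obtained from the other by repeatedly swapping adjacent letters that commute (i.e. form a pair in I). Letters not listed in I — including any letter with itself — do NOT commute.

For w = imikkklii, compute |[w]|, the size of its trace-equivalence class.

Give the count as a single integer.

#0=i has no predecessor
#1=m depends on [0:i]
#2=i depends on [1:m]
#3=k has no predecessor
#4=k depends on [3:k]
#5=k depends on [4:k]
#6=l depends on [2:i]
#7=i depends on [6:l]
#8=i depends on [7:i]
sources: [0:i, 3:k]
N(rest) = Σ N(rest − s) over sources s of rest; N(one piece) = 1:
  size 1 → [5]=1  [8]=1
  size 2 → [4,5]=1  [5,8]=2  [7,8]=1
  size 3 → [3,4,5]=1  [4,5,8]=3  [5,7,8]=3  [6,7,8]=1
  size 4 → [2,6,7,8]=1  [3,4,5,8]=4  [4,5,7,8]=6  [5,6,7,8]=4
  size 5 → [1,2,6,7,8]=1  [2,5,6,7,8]=5  [3,4,5,7,8]=10  [4,5,6,7,8]=10
  size 6 → [0,1,2,6,7,8]=1  [1,2,5,6,7,8]=6  [2,4,5,6,7,8]=15  [3,4,5,6,7,8]=20
  size 7 → [0,1,2,5,6,7,8]=7  [1,2,4,5,6,7,8]=21  [2,3,4,5,6,7,8]=35
  first=0(i) contributes 56
  first=3(k) contributes 28
|[w]| = 84

84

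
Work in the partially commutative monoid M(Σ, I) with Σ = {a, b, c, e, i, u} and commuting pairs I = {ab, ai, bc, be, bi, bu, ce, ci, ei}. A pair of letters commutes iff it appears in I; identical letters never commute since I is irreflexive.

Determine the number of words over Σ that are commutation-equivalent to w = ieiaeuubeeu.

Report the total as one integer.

110

#0=i has no predecessor
#1=e has no predecessor
#2=i depends on [0:i]
#3=a depends on [1:e]
#4=e depends on [3:a]
#5=u depends on [2:i, 4:e]
#6=u depends on [5:u]
#7=b has no predecessor
#8=e depends on [6:u]
#9=e depends on [8:e]
#10=u depends on [9:e]
sources: [0:i, 1:e, 7:b]
N(rest) = Σ N(rest − s) over sources s of rest; N(one piece) = 1:
  size 1 → [7]=1  [10]=1
  size 2 → [7,10]=2  [9,10]=1
  size 3 → [7,9,10]=3  [8,9,10]=1
  size 4 → [6,8,9,10]=1  [7,8,9,10]=4
  size 5 → [5,6,8,9,10]=1  [6,7,8,9,10]=5
  size 6 → [2,5,6,8,9,10]=1  [4,5,6,8,9,10]=1  [5,6,7,8,9,10]=6
  size 7 → [0,2,5,6,8,9,10]=1  [2,4,5,6,8,9,10]=2  [2,5,6,7,8,9,10]=7  [3,4,5,6,8,9,10]=1  [4,5,6,7,8,9,10]=7
  size 8 → [0,2,4,5,6,8,9,10]=3  [0,2,5,6,7,8,9,10]=8  [1,3,4,5,6,8,9,10]=1  [2,3,4,5,6,8,9,10]=3  [2,4,5,6,7,8,9,10]=16  [3,4,5,6,7,8,9,10]=8
  size 9 → [0,2,3,4,5,6,8,9,10]=6  [0,2,4,5,6,7,8,9,10]=27  [1,2,3,4,5,6,8,9,10]=4  [1,3,4,5,6,7,8,9,10]=9  [2,3,4,5,6,7,8,9,10]=27
  first=0(i) contributes 40
  first=1(e) contributes 60
  first=7(b) contributes 10
|[w]| = 110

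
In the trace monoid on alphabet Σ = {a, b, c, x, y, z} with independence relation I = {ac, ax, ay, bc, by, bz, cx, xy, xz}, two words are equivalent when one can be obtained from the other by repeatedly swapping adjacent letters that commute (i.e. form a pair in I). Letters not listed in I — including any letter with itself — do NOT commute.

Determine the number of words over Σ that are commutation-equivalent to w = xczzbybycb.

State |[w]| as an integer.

drop 0:x onto floor
drop 1:c onto floor
drop 2:z onto {1:c}
drop 3:z onto {2:z}
drop 4:b onto {0:x}
drop 5:y onto {3:z}
drop 6:b onto {4:b}
drop 7:y onto {5:y}
drop 8:c onto {7:y}
drop 9:b onto {6:b}
ground layer = {0:x, 1:c}
drop-orders for the pieces not yet dropped (sum over which currently-grounded one goes next):
  1 to go: {8} 1  {9} 1
  2 to go: {6,9} 1  {7,8} 1  {8,9} 2
  3 to go: {4,6,9} 1  {5,7,8} 1  {6,8,9} 3  {7,8,9} 3
  4 to go: {0,4,6,9} 1  {3,5,7,8} 1  {4,6,8,9} 4  {5,7,8,9} 4  {6,7,8,9} 6
  5 to go: {0,4,6,8,9} 5  {2,3,5,7,8} 1  {3,5,7,8,9} 5  {4,6,7,8,9} 10  {5,6,7,8,9} 10
  6 to go: {0,4,6,7,8,9} 15  {1,2,3,5,7,8} 1  {2,3,5,7,8,9} 6  {3,5,6,7,8,9} 15  {4,5,6,7,8,9} 20
  7 to go: {0,4,5,6,7,8,9} 35  {1,2,3,5,7,8,9} 7  {2,3,5,6,7,8,9} 21  {3,4,5,6,7,8,9} 35
  8 to go: {0,3,4,5,6,7,8,9} 70  {1,2,3,5,6,7,8,9} 28  {2,3,4,5,6,7,8,9} 56
  if 0:x drops first: 84 orders
  if 1:c drops first: 126 orders
heap linearizations: 210

210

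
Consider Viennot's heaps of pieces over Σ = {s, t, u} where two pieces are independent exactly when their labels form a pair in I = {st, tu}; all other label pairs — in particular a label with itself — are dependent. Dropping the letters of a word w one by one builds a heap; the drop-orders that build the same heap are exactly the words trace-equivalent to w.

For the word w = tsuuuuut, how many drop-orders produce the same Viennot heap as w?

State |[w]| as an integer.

28

piece 0:t — minimal
piece 1:s — minimal
piece 2:u rests on {1:s}
piece 3:u rests on {2:u}
piece 4:u rests on {3:u}
piece 5:u rests on {4:u}
piece 6:u rests on {5:u}
piece 7:t rests on {0:t}
minimal pieces: {0:t, 1:s}
ways to finish when only these pieces remain (= sum over removing one remaining piece with nothing left below it):
  1 left: {6}→1  {7}→1
  2 left: {0,7}→1  {5,6}→1  {6,7}→2
  3 left: {0,6,7}→3  {4,5,6}→1  {5,6,7}→3
  4 left: {0,5,6,7}→6  {3,4,5,6}→1  {4,5,6,7}→4
  5 left: {0,4,5,6,7}→10  {2,3,4,5,6}→1  {3,4,5,6,7}→5
  6 left: {0,3,4,5,6,7}→15  {1,2,3,4,5,6}→1  {2,3,4,5,6,7}→6
  placing 0:t first → 7 extensions
  placing 1:s first → 21 extensions
total linear extensions = 28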